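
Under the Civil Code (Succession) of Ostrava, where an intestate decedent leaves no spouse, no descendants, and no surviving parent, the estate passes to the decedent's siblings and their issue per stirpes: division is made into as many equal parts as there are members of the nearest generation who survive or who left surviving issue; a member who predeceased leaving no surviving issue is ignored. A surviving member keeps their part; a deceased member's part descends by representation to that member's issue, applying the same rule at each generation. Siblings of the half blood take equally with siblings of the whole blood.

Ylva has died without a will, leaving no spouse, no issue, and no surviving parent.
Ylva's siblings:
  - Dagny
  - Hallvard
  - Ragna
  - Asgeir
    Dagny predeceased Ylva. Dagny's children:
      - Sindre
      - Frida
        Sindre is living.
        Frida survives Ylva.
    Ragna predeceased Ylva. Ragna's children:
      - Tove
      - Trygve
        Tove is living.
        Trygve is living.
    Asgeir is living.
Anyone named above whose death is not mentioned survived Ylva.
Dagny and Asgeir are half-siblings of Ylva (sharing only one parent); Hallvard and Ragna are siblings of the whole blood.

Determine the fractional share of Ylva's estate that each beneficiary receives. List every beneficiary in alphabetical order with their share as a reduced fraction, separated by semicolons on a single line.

No spouse, descendants, or parent survives, so the estate passes to Ylva's siblings per stirpes.
Half-blood and whole-blood siblings take equally under the stated rule.
The estate is divided into 4 equal shares of 1/4 among Dagny, Hallvard, Ragna, Asgeir.
Dagny predeceased; the 1/4 allotted to Dagny's branch passes to Dagny's issue by representation.
The 1/4 is divided into 2 equal shares of 1/8 among Sindre, Frida.
Sindre is living and takes 1/8.
Frida is living and takes 1/8.
Hallvard is living and takes 1/4.
Ragna predeceased; the 1/4 allotted to Ragna's branch passes to Ragna's issue by representation.
The 1/4 is divided into 2 equal shares of 1/8 among Tove, Trygve.
Tove is living and takes 1/8.
Trygve is living and takes 1/8.
Asgeir is living and takes 1/4.

Asgeir 1/4; Frida 1/8; Hallvard 1/4; Sindre 1/8; Tove 1/8; Trygve 1/8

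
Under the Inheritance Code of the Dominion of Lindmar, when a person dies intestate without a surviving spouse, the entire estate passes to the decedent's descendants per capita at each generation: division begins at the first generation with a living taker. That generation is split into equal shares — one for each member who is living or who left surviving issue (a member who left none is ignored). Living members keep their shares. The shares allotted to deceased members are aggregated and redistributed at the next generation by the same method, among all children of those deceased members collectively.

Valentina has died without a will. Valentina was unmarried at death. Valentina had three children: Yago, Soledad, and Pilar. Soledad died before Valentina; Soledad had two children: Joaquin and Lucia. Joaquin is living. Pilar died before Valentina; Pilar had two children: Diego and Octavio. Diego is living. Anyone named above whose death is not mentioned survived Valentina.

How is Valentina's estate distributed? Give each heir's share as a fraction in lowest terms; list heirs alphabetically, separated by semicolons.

Diego 1/6; Joaquin 1/6; Lucia 1/6; Octavio 1/6; Yago 1/3

There is no surviving spouse, so the entire estate passes to Valentina's descendants per capita at each generation.
At generation 1 (Yago, Soledad, Pilar) there are 3 shares of (1)/3 = 1/3 each.
Living: Yago — each takes 1/3.
Deceased: Soledad and Pilar. Their combined 2/3 is pooled and carried to generation 2.
At generation 2 (Joaquin, Lucia, Diego, Octavio) there are 4 shares of (2/3)/4 = 1/6 each.
Living: Joaquin, Lucia, Diego, and Octavio — each takes 1/6.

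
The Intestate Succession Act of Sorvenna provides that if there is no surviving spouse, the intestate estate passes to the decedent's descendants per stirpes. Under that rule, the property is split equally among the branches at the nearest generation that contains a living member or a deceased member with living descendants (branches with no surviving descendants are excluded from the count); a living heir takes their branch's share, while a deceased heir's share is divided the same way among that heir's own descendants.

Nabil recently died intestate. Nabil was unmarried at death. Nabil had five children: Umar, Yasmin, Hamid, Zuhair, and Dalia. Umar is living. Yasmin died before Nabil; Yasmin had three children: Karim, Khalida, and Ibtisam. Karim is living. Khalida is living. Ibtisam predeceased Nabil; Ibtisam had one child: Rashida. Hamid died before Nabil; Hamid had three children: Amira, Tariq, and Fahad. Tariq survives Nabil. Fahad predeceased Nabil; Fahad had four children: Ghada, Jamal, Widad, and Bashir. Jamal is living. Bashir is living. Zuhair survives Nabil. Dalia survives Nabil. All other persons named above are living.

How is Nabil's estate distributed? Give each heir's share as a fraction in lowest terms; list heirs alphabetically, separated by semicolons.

Amira 1/15; Bashir 1/60; Dalia 1/5; Ghada 1/60; Jamal 1/60; Karim 1/15; Khalida 1/15; Rashida 1/15; Tariq 1/15; Umar 1/5; Widad 1/60; Zuhair 1/5

There is no surviving spouse, so the entire estate passes to Nabil's descendants per stirpes.
The estate is divided into 5 equal shares of 1/5 among Umar, Yasmin, Hamid, Zuhair, Dalia.
Umar is living and takes 1/5.
Yasmin predeceased; the 1/5 allotted to Yasmin's branch passes to Yasmin's issue by representation.
The 1/5 is divided into 3 equal shares of 1/15 among Karim, Khalida, Ibtisam.
Karim is living and takes 1/15.
Khalida is living and takes 1/15.
Ibtisam predeceased; the 1/15 allotted to Ibtisam's branch passes to Ibtisam's issue by representation.
Rashida is the sole taker at this level and receives the full 1/15.
Hamid predeceased; the 1/5 allotted to Hamid's branch passes to Hamid's issue by representation.
The 1/5 is divided into 3 equal shares of 1/15 among Amira, Tariq, Fahad.
Amira is living and takes 1/15.
Tariq is living and takes 1/15.
Fahad predeceased; the 1/15 allotted to Fahad's branch passes to Fahad's issue by representation.
The 1/15 is divided into 4 equal shares of 1/60 among Ghada, Jamal, Widad, Bashir.
Ghada is living and takes 1/60.
Jamal is living and takes 1/60.
Widad is living and takes 1/60.
Bashir is living and takes 1/60.
Zuhair is living and takes 1/5.
Dalia is living and takes 1/5.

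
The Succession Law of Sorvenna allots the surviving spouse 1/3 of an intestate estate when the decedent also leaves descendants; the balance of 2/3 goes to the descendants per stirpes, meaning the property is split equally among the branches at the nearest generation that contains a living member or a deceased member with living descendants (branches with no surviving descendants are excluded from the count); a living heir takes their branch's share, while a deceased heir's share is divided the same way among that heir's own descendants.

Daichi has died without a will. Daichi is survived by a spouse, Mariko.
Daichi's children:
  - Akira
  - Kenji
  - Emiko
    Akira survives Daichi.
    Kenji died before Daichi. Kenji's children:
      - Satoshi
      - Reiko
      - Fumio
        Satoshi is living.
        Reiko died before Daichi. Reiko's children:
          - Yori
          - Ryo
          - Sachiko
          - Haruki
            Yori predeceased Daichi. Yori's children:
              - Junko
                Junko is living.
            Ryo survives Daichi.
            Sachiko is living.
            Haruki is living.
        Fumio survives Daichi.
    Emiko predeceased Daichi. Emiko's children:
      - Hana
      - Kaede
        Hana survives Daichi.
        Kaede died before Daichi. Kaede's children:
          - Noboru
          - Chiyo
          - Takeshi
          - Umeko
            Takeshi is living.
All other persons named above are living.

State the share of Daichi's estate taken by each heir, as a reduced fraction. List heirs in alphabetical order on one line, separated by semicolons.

Mariko, as surviving spouse, takes 1/3.
The remaining 2/3 passes to Daichi's descendants per stirpes.
The 2/3 is divided into 3 equal shares of 2/9 among Akira, Kenji, Emiko.
Akira is living and takes 2/9.
Kenji predeceased; the 2/9 allotted to Kenji's branch passes to Kenji's issue by representation.
The 2/9 is divided into 3 equal shares of 2/27 among Satoshi, Reiko, Fumio.
Satoshi is living and takes 2/27.
Reiko predeceased; the 2/27 allotted to Reiko's branch passes to Reiko's issue by representation.
The 2/27 is divided into 4 equal shares of 1/54 among Yori, Ryo, Sachiko, Haruki.
Yori predeceased; the 1/54 allotted to Yori's branch passes to Yori's issue by representation.
Junko is the sole taker at this level and receives the full 1/54.
Ryo is living and takes 1/54.
Sachiko is living and takes 1/54.
Haruki is living and takes 1/54.
Fumio is living and takes 2/27.
Emiko predeceased; the 2/9 allotted to Emiko's branch passes to Emiko's issue by representation.
The 2/9 is divided into 2 equal shares of 1/9 among Hana, Kaede.
Hana is living and takes 1/9.
Kaede predeceased; the 1/9 allotted to Kaede's branch passes to Kaede's issue by representation.
The 1/9 is divided into 4 equal shares of 1/36 among Noboru, Chiyo, Takeshi, Umeko.
Noboru is living and takes 1/36.
Chiyo is living and takes 1/36.
Takeshi is living and takes 1/36.
Umeko is living and takes 1/36.

Akira 2/9; Chiyo 1/36; Fumio 2/27; Hana 1/9; Haruki 1/54; Junko 1/54; Mariko 1/3; Noboru 1/36; Ryo 1/54; Sachiko 1/54; Satoshi 2/27; Takeshi 1/36; Umeko 1/36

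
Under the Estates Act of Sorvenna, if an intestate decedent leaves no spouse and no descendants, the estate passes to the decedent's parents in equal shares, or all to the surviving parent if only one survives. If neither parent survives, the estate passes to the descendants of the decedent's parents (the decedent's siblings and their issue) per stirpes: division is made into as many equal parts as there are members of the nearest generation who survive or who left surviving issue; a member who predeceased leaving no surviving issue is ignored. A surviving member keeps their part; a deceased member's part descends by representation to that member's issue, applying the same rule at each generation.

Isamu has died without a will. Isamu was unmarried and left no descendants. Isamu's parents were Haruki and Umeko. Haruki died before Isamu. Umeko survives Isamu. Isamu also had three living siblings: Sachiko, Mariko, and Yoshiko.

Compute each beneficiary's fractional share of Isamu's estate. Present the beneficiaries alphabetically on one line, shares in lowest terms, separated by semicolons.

Umeko 1

Only one parent, Umeko, survives, so Umeko takes the entire estate. The siblings take nothing because a surviving parent has priority.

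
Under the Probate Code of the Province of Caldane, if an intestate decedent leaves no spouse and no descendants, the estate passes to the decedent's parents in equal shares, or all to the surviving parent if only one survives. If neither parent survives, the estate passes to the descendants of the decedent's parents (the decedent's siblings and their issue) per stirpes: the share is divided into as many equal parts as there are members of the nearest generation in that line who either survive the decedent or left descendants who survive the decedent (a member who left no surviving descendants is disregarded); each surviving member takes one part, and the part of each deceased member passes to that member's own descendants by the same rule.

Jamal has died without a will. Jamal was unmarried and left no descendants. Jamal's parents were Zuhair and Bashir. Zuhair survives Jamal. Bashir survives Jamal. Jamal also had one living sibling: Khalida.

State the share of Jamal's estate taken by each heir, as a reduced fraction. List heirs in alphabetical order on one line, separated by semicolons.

Both parents survive, so Zuhair and Bashir each take 1/2. The siblings take nothing because a surviving parent has priority.

Bashir 1/2; Zuhair 1/2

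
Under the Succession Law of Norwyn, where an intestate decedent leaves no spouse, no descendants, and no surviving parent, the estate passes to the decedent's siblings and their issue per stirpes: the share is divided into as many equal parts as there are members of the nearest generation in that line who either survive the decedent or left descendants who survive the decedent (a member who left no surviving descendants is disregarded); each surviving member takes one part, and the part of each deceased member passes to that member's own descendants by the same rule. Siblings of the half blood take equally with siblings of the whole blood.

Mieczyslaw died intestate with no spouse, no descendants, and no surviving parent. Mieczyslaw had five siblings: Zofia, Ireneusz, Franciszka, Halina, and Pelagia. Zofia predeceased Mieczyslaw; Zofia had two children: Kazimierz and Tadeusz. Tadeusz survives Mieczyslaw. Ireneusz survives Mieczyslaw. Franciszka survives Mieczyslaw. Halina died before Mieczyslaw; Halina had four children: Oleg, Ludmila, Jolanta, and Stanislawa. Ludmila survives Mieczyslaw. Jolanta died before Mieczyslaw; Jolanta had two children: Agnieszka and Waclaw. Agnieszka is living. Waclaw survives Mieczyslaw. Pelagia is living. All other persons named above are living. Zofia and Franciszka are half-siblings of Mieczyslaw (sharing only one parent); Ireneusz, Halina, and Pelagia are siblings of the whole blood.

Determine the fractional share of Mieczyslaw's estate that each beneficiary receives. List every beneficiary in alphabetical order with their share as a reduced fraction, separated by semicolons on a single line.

No spouse, descendants, or parent survives, so the estate passes to Mieczyslaw's siblings per stirpes.
Half-blood and whole-blood siblings take equally under the stated rule.
The estate is divided into 5 equal shares of 1/5 among Zofia, Ireneusz, Franciszka, Halina, Pelagia.
Zofia predeceased; the 1/5 allotted to Zofia's branch passes to Zofia's issue by representation.
The 1/5 is divided into 2 equal shares of 1/10 among Kazimierz, Tadeusz.
Kazimierz is living and takes 1/10.
Tadeusz is living and takes 1/10.
Ireneusz is living and takes 1/5.
Franciszka is living and takes 1/5.
Halina predeceased; the 1/5 allotted to Halina's branch passes to Halina's issue by representation.
The 1/5 is divided into 4 equal shares of 1/20 among Oleg, Ludmila, Jolanta, Stanislawa.
Oleg is living and takes 1/20.
Ludmila is living and takes 1/20.
Jolanta predeceased; the 1/20 allotted to Jolanta's branch passes to Jolanta's issue by representation.
The 1/20 is divided into 2 equal shares of 1/40 among Agnieszka, Waclaw.
Agnieszka is living and takes 1/40.
Waclaw is living and takes 1/40.
Stanislawa is living and takes 1/20.
Pelagia is living and takes 1/5.

Agnieszka 1/40; Franciszka 1/5; Ireneusz 1/5; Kazimierz 1/10; Ludmila 1/20; Oleg 1/20; Pelagia 1/5; Stanislawa 1/20; Tadeusz 1/10; Waclaw 1/40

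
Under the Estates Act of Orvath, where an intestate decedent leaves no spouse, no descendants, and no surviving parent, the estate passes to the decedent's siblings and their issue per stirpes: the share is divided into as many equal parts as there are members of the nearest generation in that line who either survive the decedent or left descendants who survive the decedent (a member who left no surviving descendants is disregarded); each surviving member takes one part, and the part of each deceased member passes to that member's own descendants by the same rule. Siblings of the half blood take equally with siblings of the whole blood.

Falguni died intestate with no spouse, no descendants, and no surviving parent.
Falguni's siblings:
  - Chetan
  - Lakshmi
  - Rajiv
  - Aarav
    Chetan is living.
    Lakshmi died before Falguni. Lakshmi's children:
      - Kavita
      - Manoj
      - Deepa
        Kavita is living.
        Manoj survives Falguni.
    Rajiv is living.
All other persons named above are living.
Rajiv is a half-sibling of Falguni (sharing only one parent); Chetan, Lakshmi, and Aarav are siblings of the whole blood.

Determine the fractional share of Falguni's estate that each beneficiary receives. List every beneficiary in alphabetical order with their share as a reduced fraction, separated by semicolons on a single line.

No spouse, descendants, or parent survives, so the estate passes to Falguni's siblings per stirpes.
Half-blood and whole-blood siblings take equally under the stated rule.
The estate is divided into 4 equal shares of 1/4 among Chetan, Lakshmi, Rajiv, Aarav.
Chetan is living and takes 1/4.
Lakshmi predeceased; the 1/4 allotted to Lakshmi's branch passes to Lakshmi's issue by representation.
The 1/4 is divided into 3 equal shares of 1/12 among Kavita, Manoj, Deepa.
Kavita is living and takes 1/12.
Manoj is living and takes 1/12.
Deepa is living and takes 1/12.
Rajiv is living and takes 1/4.
Aarav is living and takes 1/4.

Aarav 1/4; Chetan 1/4; Deepa 1/12; Kavita 1/12; Manoj 1/12; Rajiv 1/4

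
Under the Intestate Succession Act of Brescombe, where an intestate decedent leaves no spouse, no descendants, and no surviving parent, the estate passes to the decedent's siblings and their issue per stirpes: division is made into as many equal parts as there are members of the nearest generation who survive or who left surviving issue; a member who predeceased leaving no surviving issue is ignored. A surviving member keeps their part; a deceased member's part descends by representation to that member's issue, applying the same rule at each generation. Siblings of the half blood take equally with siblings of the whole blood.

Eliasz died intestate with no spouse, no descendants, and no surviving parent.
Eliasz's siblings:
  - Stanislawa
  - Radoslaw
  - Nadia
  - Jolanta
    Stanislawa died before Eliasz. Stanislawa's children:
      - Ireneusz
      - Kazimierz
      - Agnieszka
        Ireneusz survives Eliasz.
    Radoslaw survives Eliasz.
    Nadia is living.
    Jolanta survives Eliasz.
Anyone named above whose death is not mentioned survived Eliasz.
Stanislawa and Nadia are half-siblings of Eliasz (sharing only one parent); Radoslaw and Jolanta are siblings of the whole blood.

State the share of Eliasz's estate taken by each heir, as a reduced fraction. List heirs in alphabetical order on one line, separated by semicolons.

Agnieszka 1/12; Ireneusz 1/12; Jolanta 1/4; Kazimierz 1/12; Nadia 1/4; Radoslaw 1/4

No spouse, descendants, or parent survives, so the estate passes to Eliasz's siblings per stirpes.
Half-blood and whole-blood siblings take equally under the stated rule.
The estate is divided into 4 equal shares of 1/4 among Stanislawa, Radoslaw, Nadia, Jolanta.
Stanislawa predeceased; the 1/4 allotted to Stanislawa's branch passes to Stanislawa's issue by representation.
The 1/4 is divided into 3 equal shares of 1/12 among Ireneusz, Kazimierz, Agnieszka.
Ireneusz is living and takes 1/12.
Kazimierz is living and takes 1/12.
Agnieszka is living and takes 1/12.
Radoslaw is living and takes 1/4.
Nadia is living and takes 1/4.
Jolanta is living and takes 1/4.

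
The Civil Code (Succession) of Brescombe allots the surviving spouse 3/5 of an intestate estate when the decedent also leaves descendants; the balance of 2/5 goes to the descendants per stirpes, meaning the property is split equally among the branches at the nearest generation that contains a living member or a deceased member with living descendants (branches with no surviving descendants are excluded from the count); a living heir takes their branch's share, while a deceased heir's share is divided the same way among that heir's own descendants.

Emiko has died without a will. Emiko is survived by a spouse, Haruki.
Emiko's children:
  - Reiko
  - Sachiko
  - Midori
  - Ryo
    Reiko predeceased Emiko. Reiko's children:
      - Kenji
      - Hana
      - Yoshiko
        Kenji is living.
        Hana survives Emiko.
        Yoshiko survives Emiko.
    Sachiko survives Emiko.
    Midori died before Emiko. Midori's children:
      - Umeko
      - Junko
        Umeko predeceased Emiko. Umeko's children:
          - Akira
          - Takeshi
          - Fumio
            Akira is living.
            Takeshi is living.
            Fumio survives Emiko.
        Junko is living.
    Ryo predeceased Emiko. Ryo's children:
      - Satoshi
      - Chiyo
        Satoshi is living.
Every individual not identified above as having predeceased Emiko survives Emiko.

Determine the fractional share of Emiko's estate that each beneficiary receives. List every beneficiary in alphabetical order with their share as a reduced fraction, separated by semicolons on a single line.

Haruki, as surviving spouse, takes 3/5.
The remaining 2/5 passes to Emiko's descendants per stirpes.
The 2/5 is divided into 4 equal shares of 1/10 among Reiko, Sachiko, Midori, Ryo.
Reiko predeceased; the 1/10 allotted to Reiko's branch passes to Reiko's issue by representation.
The 1/10 is divided into 3 equal shares of 1/30 among Kenji, Hana, Yoshiko.
Kenji is living and takes 1/30.
Hana is living and takes 1/30.
Yoshiko is living and takes 1/30.
Sachiko is living and takes 1/10.
Midori predeceased; the 1/10 allotted to Midori's branch passes to Midori's issue by representation.
The 1/10 is divided into 2 equal shares of 1/20 among Umeko, Junko.
Umeko predeceased; the 1/20 allotted to Umeko's branch passes to Umeko's issue by representation.
The 1/20 is divided into 3 equal shares of 1/60 among Akira, Takeshi, Fumio.
Akira is living and takes 1/60.
Takeshi is living and takes 1/60.
Fumio is living and takes 1/60.
Junko is living and takes 1/20.
Ryo predeceased; the 1/10 allotted to Ryo's branch passes to Ryo's issue by representation.
The 1/10 is divided into 2 equal shares of 1/20 among Satoshi, Chiyo.
Satoshi is living and takes 1/20.
Chiyo is living and takes 1/20.

Akira 1/60; Chiyo 1/20; Fumio 1/60; Hana 1/30; Haruki 3/5; Junko 1/20; Kenji 1/30; Sachiko 1/10; Satoshi 1/20; Takeshi 1/60; Yoshiko 1/30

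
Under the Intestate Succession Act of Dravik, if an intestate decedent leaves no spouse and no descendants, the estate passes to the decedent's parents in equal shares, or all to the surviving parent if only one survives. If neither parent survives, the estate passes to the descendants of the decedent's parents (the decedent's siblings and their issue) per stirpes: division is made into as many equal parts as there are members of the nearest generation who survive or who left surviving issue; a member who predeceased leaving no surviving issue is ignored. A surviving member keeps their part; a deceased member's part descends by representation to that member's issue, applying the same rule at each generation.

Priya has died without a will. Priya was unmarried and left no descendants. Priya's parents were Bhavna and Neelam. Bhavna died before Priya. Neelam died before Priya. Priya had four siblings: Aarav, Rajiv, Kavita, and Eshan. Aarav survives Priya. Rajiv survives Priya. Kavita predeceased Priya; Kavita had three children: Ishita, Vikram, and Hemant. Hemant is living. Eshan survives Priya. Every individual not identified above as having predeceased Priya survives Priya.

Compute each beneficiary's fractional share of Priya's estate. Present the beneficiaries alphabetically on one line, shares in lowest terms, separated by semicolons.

Neither parent survives and there are no descendants, so the estate passes to Priya's siblings and their issue per stirpes.
The estate is divided into 4 equal shares of 1/4 among Aarav, Rajiv, Kavita, Eshan.
Aarav is living and takes 1/4.
Rajiv is living and takes 1/4.
Kavita predeceased; the 1/4 allotted to Kavita's branch passes to Kavita's issue by representation.
The 1/4 is divided into 3 equal shares of 1/12 among Ishita, Vikram, Hemant.
Ishita is living and takes 1/12.
Vikram is living and takes 1/12.
Hemant is living and takes 1/12.
Eshan is living and takes 1/4.

Aarav 1/4; Eshan 1/4; Hemant 1/12; Ishita 1/12; Rajiv 1/4; Vikram 1/12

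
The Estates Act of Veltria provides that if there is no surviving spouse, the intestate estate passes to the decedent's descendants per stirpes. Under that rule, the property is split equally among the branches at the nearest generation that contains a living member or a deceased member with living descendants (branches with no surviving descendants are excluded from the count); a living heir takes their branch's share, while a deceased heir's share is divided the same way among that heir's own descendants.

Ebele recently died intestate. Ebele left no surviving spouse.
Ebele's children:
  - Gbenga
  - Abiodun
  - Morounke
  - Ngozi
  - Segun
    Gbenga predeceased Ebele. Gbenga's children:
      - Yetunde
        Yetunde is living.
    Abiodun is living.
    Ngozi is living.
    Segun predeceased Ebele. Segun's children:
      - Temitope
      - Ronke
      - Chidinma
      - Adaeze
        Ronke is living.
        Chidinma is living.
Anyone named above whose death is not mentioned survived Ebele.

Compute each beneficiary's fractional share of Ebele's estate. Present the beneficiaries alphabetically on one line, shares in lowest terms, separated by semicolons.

Abiodun 1/5; Adaeze 1/20; Chidinma 1/20; Morounke 1/5; Ngozi 1/5; Ronke 1/20; Temitope 1/20; Yetunde 1/5

There is no surviving spouse, so the entire estate passes to Ebele's descendants per stirpes.
The estate is divided into 5 equal shares of 1/5 among Gbenga, Abiodun, Morounke, Ngozi, Segun.
Gbenga predeceased; the 1/5 allotted to Gbenga's branch passes to Gbenga's issue by representation.
Yetunde is the sole taker at this level and receives the full 1/5.
Abiodun is living and takes 1/5.
Morounke is living and takes 1/5.
Ngozi is living and takes 1/5.
Segun predeceased; the 1/5 allotted to Segun's branch passes to Segun's issue by representation.
The 1/5 is divided into 4 equal shares of 1/20 among Temitope, Ronke, Chidinma, Adaeze.
Temitope is living and takes 1/20.
Ronke is living and takes 1/20.
Chidinma is living and takes 1/20.
Adaeze is living and takes 1/20.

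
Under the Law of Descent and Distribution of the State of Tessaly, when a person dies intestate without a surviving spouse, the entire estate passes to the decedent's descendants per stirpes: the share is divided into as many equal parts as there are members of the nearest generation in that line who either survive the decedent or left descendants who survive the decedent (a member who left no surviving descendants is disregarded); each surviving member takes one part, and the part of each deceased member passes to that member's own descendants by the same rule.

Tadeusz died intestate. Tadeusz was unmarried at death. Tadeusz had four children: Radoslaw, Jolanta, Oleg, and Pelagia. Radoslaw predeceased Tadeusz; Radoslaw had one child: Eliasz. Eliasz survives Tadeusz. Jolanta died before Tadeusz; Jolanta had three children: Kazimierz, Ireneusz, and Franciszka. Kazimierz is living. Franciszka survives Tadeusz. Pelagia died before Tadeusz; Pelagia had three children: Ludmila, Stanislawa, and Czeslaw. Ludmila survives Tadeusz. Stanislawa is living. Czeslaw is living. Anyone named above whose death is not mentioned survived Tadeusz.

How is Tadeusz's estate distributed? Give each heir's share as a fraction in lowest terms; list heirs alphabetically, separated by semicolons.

There is no surviving spouse, so the entire estate passes to Tadeusz's descendants per stirpes.
The estate is divided into 4 equal shares of 1/4 among Radoslaw, Jolanta, Oleg, Pelagia.
Radoslaw predeceased; the 1/4 allotted to Radoslaw's branch passes to Radoslaw's issue by representation.
Eliasz is the sole taker at this level and receives the full 1/4.
Jolanta predeceased; the 1/4 allotted to Jolanta's branch passes to Jolanta's issue by representation.
The 1/4 is divided into 3 equal shares of 1/12 among Kazimierz, Ireneusz, Franciszka.
Kazimierz is living and takes 1/12.
Ireneusz is living and takes 1/12.
Franciszka is living and takes 1/12.
Oleg is living and takes 1/4.
Pelagia predeceased; the 1/4 allotted to Pelagia's branch passes to Pelagia's issue by representation.
The 1/4 is divided into 3 equal shares of 1/12 among Ludmila, Stanislawa, Czeslaw.
Ludmila is living and takes 1/12.
Stanislawa is living and takes 1/12.
Czeslaw is living and takes 1/12.

Czeslaw 1/12; Eliasz 1/4; Franciszka 1/12; Ireneusz 1/12; Kazimierz 1/12; Ludmila 1/12; Oleg 1/4; Stanislawa 1/12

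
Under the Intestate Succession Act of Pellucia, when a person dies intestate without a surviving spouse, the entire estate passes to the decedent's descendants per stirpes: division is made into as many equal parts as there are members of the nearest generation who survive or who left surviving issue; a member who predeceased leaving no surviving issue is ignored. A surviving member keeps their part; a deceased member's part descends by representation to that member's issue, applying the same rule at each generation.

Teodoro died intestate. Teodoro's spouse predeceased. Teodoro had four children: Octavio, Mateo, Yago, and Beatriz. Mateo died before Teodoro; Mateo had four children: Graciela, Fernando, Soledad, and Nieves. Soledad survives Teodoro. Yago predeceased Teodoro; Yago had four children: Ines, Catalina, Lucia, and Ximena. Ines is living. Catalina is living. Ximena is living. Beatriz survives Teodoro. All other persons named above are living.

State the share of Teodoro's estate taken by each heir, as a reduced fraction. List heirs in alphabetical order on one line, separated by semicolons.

There is no surviving spouse, so the entire estate passes to Teodoro's descendants per stirpes.
The estate is divided into 4 equal shares of 1/4 among Octavio, Mateo, Yago, Beatriz.
Octavio is living and takes 1/4.
Mateo predeceased; the 1/4 allotted to Mateo's branch passes to Mateo's issue by representation.
The 1/4 is divided into 4 equal shares of 1/16 among Graciela, Fernando, Soledad, Nieves.
Graciela is living and takes 1/16.
Fernando is living and takes 1/16.
Soledad is living and takes 1/16.
Nieves is living and takes 1/16.
Yago predeceased; the 1/4 allotted to Yago's branch passes to Yago's issue by representation.
The 1/4 is divided into 4 equal shares of 1/16 among Ines, Catalina, Lucia, Ximena.
Ines is living and takes 1/16.
Catalina is living and takes 1/16.
Lucia is living and takes 1/16.
Ximena is living and takes 1/16.
Beatriz is living and takes 1/4.

Beatriz 1/4; Catalina 1/16; Fernando 1/16; Graciela 1/16; Ines 1/16; Lucia 1/16; Nieves 1/16; Octavio 1/4; Soledad 1/16; Ximena 1/16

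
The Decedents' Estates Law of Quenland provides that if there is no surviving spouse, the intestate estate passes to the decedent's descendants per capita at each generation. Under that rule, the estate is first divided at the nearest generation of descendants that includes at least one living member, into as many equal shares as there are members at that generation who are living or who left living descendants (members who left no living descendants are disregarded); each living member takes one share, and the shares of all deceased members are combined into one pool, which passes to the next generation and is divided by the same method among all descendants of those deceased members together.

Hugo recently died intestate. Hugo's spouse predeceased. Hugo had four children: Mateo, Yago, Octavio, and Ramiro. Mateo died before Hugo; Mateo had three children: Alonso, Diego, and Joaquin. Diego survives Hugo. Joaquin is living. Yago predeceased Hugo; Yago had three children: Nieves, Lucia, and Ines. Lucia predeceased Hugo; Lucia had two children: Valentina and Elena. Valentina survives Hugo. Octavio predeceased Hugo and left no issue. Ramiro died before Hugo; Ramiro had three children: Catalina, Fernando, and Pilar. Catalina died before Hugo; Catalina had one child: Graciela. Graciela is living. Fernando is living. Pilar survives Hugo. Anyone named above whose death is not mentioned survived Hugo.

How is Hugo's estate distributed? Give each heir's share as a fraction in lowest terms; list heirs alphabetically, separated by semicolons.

Alonso 1/9; Diego 1/9; Elena 2/27; Fernando 1/9; Graciela 2/27; Ines 1/9; Joaquin 1/9; Nieves 1/9; Pilar 1/9; Valentina 2/27

There is no surviving spouse, so the entire estate passes to Hugo's descendants per capita at each generation.
No one at generation 1 (Mateo, Yago, Ramiro) is living; moving to the next generation.
At generation 2 (Alonso, Diego, Joaquin, Nieves, Lucia, Ines, Catalina, Fernando, Pilar) there are 9 shares of (1)/9 = 1/9 each.
Living: Alonso, Diego, Joaquin, Nieves, Ines, Fernando, and Pilar — each takes 1/9.
Deceased: Lucia and Catalina. Their combined 2/9 is pooled and carried to generation 3.
At generation 3 (Valentina, Elena, Graciela) there are 3 shares of (2/9)/3 = 2/27 each.
Living: Valentina, Elena, and Graciela — each takes 2/27.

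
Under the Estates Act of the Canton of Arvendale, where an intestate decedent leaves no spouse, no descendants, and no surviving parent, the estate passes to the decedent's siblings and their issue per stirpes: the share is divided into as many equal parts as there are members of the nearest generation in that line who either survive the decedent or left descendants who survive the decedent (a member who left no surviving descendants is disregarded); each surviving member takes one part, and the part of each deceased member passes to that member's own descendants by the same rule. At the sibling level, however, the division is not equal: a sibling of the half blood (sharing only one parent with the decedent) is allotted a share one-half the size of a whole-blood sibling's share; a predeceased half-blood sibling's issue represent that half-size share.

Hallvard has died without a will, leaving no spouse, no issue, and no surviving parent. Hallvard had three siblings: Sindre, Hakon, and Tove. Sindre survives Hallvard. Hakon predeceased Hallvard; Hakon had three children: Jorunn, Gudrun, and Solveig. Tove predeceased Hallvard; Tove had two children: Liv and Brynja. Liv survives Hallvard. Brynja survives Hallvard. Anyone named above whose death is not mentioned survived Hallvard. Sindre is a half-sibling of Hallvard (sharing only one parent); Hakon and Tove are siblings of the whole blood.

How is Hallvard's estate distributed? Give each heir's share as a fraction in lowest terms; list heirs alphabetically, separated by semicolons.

Brynja 1/5; Gudrun 2/15; Jorunn 2/15; Liv 1/5; Sindre 1/5; Solveig 2/15

No spouse, descendants, or parent survives, so the estate passes to Hallvard's siblings per stirpes.
Half-blood siblings count for one-half the weight of whole-blood siblings at the initial division.
Dividing 1 in proportion to weights (total weight 5/2): Sindre (weight 1/2) → 1/5; Hakon (weight 1) → 2/5; Tove (weight 1) → 2/5.
Sindre is living and takes 1/5.
Hakon predeceased; the 2/5 allotted to Hakon's branch passes to Hakon's issue by representation.
The 2/5 is divided into 3 equal shares of 2/15 among Jorunn, Gudrun, Solveig.
Jorunn is living and takes 2/15.
Gudrun is living and takes 2/15.
Solveig is living and takes 2/15.
Tove predeceased; the 2/5 allotted to Tove's branch passes to Tove's issue by representation.
The 2/5 is divided into 2 equal shares of 1/5 among Liv, Brynja.
Liv is living and takes 1/5.
Brynja is living and takes 1/5.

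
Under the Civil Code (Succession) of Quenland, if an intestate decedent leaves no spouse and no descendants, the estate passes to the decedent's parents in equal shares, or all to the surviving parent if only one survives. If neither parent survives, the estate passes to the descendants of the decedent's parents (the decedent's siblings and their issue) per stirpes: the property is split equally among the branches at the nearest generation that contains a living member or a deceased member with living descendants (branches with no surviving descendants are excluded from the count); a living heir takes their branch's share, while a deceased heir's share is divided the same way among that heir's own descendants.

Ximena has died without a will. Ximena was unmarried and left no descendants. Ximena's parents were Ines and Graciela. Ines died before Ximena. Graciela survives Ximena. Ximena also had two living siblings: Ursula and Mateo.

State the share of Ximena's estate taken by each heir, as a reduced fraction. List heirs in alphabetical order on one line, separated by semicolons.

Only one parent, Graciela, survives, so Graciela takes the entire estate. The siblings take nothing because a surviving parent has priority.

Graciela 1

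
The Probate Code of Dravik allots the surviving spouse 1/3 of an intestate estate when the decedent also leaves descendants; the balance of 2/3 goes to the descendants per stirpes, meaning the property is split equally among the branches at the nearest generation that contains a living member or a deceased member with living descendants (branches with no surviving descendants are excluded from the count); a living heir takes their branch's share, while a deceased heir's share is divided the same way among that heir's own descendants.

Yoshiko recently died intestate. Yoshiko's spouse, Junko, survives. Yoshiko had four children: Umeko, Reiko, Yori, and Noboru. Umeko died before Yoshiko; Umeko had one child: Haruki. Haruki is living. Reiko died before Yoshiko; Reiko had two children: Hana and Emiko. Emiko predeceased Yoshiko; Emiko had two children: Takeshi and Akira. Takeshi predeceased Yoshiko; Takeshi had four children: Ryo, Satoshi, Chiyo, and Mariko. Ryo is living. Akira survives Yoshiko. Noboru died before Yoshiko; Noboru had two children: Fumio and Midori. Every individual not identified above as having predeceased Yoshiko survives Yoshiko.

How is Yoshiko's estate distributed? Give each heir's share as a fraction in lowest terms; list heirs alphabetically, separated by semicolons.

Akira 1/24; Chiyo 1/96; Fumio 1/12; Hana 1/12; Haruki 1/6; Junko 1/3; Mariko 1/96; Midori 1/12; Ryo 1/96; Satoshi 1/96; Yori 1/6

Junko, as surviving spouse, takes 1/3.
The remaining 2/3 passes to Yoshiko's descendants per stirpes.
The 2/3 is divided into 4 equal shares of 1/6 among Umeko, Reiko, Yori, Noboru.
Umeko predeceased; the 1/6 allotted to Umeko's branch passes to Umeko's issue by representation.
Haruki is the sole taker at this level and receives the full 1/6.
Reiko predeceased; the 1/6 allotted to Reiko's branch passes to Reiko's issue by representation.
The 1/6 is divided into 2 equal shares of 1/12 among Hana, Emiko.
Hana is living and takes 1/12.
Emiko predeceased; the 1/12 allotted to Emiko's branch passes to Emiko's issue by representation.
The 1/12 is divided into 2 equal shares of 1/24 among Takeshi, Akira.
Takeshi predeceased; the 1/24 allotted to Takeshi's branch passes to Takeshi's issue by representation.
The 1/24 is divided into 4 equal shares of 1/96 among Ryo, Satoshi, Chiyo, Mariko.
Ryo is living and takes 1/96.
Satoshi is living and takes 1/96.
Chiyo is living and takes 1/96.
Mariko is living and takes 1/96.
Akira is living and takes 1/24.
Yori is living and takes 1/6.
Noboru predeceased; the 1/6 allotted to Noboru's branch passes to Noboru's issue by representation.
The 1/6 is divided into 2 equal shares of 1/12 among Fumio, Midori.
Fumio is living and takes 1/12.
Midori is living and takes 1/12.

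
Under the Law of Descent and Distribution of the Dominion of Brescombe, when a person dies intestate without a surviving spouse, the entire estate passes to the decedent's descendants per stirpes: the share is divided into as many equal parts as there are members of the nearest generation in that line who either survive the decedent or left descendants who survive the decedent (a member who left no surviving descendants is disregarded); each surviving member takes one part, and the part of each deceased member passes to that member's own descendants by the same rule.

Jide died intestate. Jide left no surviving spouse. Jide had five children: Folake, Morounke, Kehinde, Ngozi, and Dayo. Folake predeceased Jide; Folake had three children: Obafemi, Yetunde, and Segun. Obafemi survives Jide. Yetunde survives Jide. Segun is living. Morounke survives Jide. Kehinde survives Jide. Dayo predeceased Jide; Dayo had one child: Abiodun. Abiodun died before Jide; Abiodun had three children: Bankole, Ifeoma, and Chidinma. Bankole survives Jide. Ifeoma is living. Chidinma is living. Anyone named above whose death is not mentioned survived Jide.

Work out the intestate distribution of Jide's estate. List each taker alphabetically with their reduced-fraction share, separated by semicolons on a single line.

There is no surviving spouse, so the entire estate passes to Jide's descendants per stirpes.
The estate is divided into 5 equal shares of 1/5 among Folake, Morounke, Kehinde, Ngozi, Dayo.
Folake predeceased; the 1/5 allotted to Folake's branch passes to Folake's issue by representation.
The 1/5 is divided into 3 equal shares of 1/15 among Obafemi, Yetunde, Segun.
Obafemi is living and takes 1/15.
Yetunde is living and takes 1/15.
Segun is living and takes 1/15.
Morounke is living and takes 1/5.
Kehinde is living and takes 1/5.
Ngozi is living and takes 1/5.
Dayo predeceased; the 1/5 allotted to Dayo's branch passes to Dayo's issue by representation.
Abiodun's line is the sole branch at this level, so the full 1/5 passes to Abiodun's issue by representation.
The 1/5 is divided into 3 equal shares of 1/15 among Bankole, Ifeoma, Chidinma.
Bankole is living and takes 1/15.
Ifeoma is living and takes 1/15.
Chidinma is living and takes 1/15.

Bankole 1/15; Chidinma 1/15; Ifeoma 1/15; Kehinde 1/5; Morounke 1/5; Ngozi 1/5; Obafemi 1/15; Segun 1/15; Yetunde 1/15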